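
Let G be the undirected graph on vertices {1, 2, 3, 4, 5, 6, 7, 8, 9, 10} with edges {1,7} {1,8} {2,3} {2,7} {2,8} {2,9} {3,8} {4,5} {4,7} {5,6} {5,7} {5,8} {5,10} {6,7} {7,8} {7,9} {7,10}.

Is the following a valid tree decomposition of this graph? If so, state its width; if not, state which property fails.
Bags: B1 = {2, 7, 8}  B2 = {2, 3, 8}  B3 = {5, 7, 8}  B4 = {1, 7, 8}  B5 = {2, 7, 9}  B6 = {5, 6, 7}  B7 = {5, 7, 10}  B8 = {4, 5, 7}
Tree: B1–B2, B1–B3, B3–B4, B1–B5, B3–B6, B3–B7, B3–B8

Checking the three conditions: (i) the bags cover all of {1, 2, 3, 4, 5, 6, 7, 8, 9, 10}; (ii) for each edge, some bag contains both endpoints; (iii) the bags containing any fixed vertex form a subtree. All hold, so the decomposition is valid with width 3 − 1 = 2.

Yes; width 2.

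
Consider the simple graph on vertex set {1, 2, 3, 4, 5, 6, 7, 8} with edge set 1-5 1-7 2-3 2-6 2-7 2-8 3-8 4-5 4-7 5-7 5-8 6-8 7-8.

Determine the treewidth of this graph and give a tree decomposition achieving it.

The largest bag has 3 vertices, giving width 2; this decomposition certifies tw(G) ≤ 2. Conversely, {2, 3, 8} is a clique of size 3, and the vertices of any clique must share a bag in every tree decomposition; so some bag has ≥ 3 vertices and tw(G) ≥ 2. Therefore the treewidth is 2.

Treewidth 2.
One optimal decomposition is:
Bags: B1 = {1, 5, 7}  B2 = {5, 7, 8}  B3 = {2, 7, 8}  B4 = {2, 3, 8}  B5 = {4, 5, 7}  B6 = {2, 6, 8}
Tree: B1–B2, B2–B3, B3–B4, B1–B5, B3–B6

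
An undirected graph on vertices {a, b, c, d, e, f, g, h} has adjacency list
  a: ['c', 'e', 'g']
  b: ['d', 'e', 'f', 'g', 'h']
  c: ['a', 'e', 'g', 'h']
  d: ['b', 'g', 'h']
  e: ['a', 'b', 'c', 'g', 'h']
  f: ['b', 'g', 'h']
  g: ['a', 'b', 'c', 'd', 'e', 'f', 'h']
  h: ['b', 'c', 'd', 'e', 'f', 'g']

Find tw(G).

A width-3 tree decomposition is:
Bags: B1 = {c, e, g, h}  B2 = {b, e, g, h}  B3 = {b, f, g, h}  B4 = {b, d, g, h}  B5 = {a, c, e, g}
Tree: B1–B2, B2–B3, B3–B4, B1–B5
Every bag has size at most 4, so the width is 4 − 1 = 3 and tw(G) ≤ 3. On the other hand G contains the 4-clique {c, e, g, h}. A clique must lie in a single bag of any decomposition, so no decomposition can have width below 3. The upper and lower bounds meet at 3, so that is the treewidth.

3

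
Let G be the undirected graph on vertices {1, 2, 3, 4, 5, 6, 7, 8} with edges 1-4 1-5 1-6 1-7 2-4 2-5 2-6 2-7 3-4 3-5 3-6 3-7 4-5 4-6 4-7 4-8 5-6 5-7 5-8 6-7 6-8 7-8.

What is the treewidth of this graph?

A width-4 tree decomposition is:
Bags: B1 = {3, 4, 5, 6, 7}  B2 = {2, 4, 5, 6, 7}  B3 = {4, 5, 6, 7, 8}  B4 = {1, 4, 5, 6, 7}
Tree: B1–B2, B1–B3, B1–B4
Each bag holds 5 vertices, so the decomposition has width 4, which upper-bounds the treewidth. On the other hand G contains the 5-clique {4, 5, 6, 7, 8}. A clique must lie in a single bag of any decomposition, so no decomposition can have width below 4. Hence tw(G) = 4 exactly.

4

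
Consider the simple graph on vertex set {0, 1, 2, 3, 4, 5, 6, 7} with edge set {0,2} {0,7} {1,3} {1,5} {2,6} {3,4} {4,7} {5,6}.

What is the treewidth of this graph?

A width-2 tree decomposition is:
Bags: B1 = {0, 2, 7}  B2 = {2, 6, 7}  B3 = {5, 6, 7}  B4 = {1, 5, 7}  B5 = {1, 3, 7}  B6 = {3, 4, 7}
Tree: B1–B2, B2–B3, B3–B4, B4–B5, B5–B6
Each bag holds 3 vertices, so the decomposition has width 2, which upper-bounds the treewidth. The edges 7–0–2–6–5–1–3–4–7 form a cycle, so G is not a tree and its treewidth is at least 2. Combining the bounds, tw(G) = 2.

2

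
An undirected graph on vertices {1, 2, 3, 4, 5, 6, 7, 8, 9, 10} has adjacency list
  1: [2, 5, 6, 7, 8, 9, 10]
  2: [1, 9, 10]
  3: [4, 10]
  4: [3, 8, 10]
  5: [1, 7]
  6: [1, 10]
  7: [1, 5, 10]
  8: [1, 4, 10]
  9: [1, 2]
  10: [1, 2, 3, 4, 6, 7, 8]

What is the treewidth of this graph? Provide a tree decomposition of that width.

Every bag has size at most 3, so the width is 3 − 1 = 2 and tw(G) ≤ 2. Conversely, {1, 2, 9} is a clique of size 3, and the vertices of any clique must share a bag in every tree decomposition; so some bag has ≥ 3 vertices and tw(G) ≥ 2. The upper and lower bounds meet at 2, so that is the treewidth.

Treewidth 2.
One such decomposition:
Bags: B1 = {1, 8, 10}  B2 = {4, 8, 10}  B3 = {1, 2, 10}  B4 = {1, 6, 10}  B5 = {1, 7, 10}  B6 = {1, 2, 9}  B7 = {1, 5, 7}  B8 = {3, 4, 10}
Tree: B1–B2, B1–B3, B3–B4, B1–B5, B3–B6, B5–B7, B2–B8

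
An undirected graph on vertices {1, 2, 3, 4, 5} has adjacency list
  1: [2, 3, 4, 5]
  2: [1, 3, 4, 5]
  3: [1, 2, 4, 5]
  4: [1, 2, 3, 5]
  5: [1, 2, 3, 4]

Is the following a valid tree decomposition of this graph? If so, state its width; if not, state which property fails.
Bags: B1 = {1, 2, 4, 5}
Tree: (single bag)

A tree decomposition must satisfy three properties: every vertex lies in some bag; for every edge, both endpoints lie together in some bag; and for every vertex, the bags containing it form a connected subtree. Here vertex 3 appears in no bag, so the decomposition is invalid.

No — vertex 3 appears in no bag.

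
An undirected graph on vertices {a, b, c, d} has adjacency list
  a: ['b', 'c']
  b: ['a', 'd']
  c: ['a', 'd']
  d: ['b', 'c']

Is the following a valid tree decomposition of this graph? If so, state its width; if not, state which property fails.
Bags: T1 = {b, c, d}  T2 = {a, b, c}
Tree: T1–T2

Yes; width 2.

Vertex coverage: the bags together contain {a, b, c, d}, the full vertex set. Edge coverage: each edge of G has both endpoints in at least one bag. Running intersection: for every vertex, the bags containing it form a connected subtree. All three properties hold, so this is a valid tree decomposition of width max|bag| − 1 = 2, and hence tw(G) ≤ 2.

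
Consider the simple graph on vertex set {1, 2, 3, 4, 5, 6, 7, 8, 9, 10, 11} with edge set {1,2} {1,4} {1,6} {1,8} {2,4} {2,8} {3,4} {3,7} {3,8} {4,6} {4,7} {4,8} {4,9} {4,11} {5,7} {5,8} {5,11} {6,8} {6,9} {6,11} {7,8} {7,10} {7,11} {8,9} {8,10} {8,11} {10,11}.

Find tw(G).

3

A width-3 tree decomposition is:
Bags: B1 = {4, 6, 8, 9}  B2 = {4, 6, 8, 11}  B3 = {1, 4, 6, 8}  B4 = {4, 7, 8, 11}  B5 = {3, 4, 7, 8}  B6 = {1, 2, 4, 8}  B7 = {5, 7, 8, 11}  B8 = {7, 8, 10, 11}
Tree: B1–B2, B1–B3, B2–B4, B4–B5, B3–B6, B4–B7, B4–B8
Every bag has size at most 4, so the width is 4 − 1 = 3 and tw(G) ≤ 3. Conversely, {7, 8, 10, 11} is a clique of size 4, and the vertices of any clique must share a bag in every tree decomposition; so some bag has ≥ 4 vertices and tw(G) ≥ 3. Therefore the treewidth is 3.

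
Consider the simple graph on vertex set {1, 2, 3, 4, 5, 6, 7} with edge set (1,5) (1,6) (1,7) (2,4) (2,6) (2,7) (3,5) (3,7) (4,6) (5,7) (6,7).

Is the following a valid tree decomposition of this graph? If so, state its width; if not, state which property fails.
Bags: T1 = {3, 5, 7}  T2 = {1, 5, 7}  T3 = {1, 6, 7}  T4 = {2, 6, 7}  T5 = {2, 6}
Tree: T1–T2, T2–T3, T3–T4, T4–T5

No — vertex 4 appears in no bag.

A tree decomposition must satisfy three properties: every vertex lies in some bag; for every edge, both endpoints lie together in some bag; and for every vertex, the bags containing it form a connected subtree. Here vertex 4 appears in no bag, so the decomposition is invalid.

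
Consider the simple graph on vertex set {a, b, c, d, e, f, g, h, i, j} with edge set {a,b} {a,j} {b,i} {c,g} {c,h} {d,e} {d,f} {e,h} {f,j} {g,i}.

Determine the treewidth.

A width-2 tree decomposition is:
Bags: B1 = {d, f, j}  B2 = {d, e, j}  B3 = {e, h, j}  B4 = {c, h, j}  B5 = {c, g, j}  B6 = {g, i, j}  B7 = {b, i, j}  B8 = {a, b, j}
Tree: B1–B2, B2–B3, B3–B4, B4–B5, B5–B6, B6–B7, B7–B8
Every bag has size at most 3, so the width is 3 − 1 = 2 and tw(G) ≤ 2. Since j–f–d–e–h–c–g–i–b–a–j is a cycle in G, G is not acyclic. Forests are exactly the graphs of treewidth ≤ 1, so tw(G) ≥ 2. Hence tw(G) = 2 exactly.

2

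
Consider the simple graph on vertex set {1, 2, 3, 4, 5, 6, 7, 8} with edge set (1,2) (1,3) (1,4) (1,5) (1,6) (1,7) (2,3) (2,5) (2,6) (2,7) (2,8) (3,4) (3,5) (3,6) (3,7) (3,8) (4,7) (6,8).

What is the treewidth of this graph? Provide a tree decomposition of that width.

Treewidth 3.
Bags: B1 = {1, 3, 4, 7}  B2 = {1, 2, 3, 7}  B3 = {1, 2, 3, 5}  B4 = {1, 2, 3, 6}  B5 = {2, 3, 6, 8}
Tree: B1–B2, B2–B3, B2–B4, B4–B5

Each bag holds 4 vertices, so the decomposition has width 3, which upper-bounds the treewidth. Conversely, {2, 3, 6, 8} is a clique of size 4, and the vertices of any clique must share a bag in every tree decomposition; so some bag has ≥ 4 vertices and tw(G) ≥ 3. Therefore the treewidth is 3.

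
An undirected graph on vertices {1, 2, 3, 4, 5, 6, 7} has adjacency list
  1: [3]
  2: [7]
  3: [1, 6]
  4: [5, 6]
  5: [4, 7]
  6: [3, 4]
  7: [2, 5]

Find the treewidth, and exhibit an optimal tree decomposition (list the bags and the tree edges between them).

The largest bag has 2 vertices, giving width 1; this decomposition certifies tw(G) ≤ 1. Since G has at least one edge (e.g. 1–3), it is not an edgeless graph, so tw(G) ≥ 1. Hence tw(G) = 1 exactly.

Treewidth 1.
Bags: B1 = {1, 3}  B2 = {3, 6}  B3 = {4, 6}  B4 = {4, 5}  B5 = {5, 7}  B6 = {2, 7}
Tree: B1–B2, B2–B3, B3–B4, B4–B5, B5–B6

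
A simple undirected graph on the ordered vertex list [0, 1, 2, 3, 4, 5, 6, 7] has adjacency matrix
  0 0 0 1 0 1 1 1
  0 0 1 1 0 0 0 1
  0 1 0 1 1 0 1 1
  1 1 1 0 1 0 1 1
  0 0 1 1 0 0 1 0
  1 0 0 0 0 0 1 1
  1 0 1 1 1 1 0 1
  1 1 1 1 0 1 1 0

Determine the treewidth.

3

A width-3 tree decomposition is:
Bags: B1 = {2, 3, 6, 7}  B2 = {1, 2, 3, 7}  B3 = {0, 3, 6, 7}  B4 = {0, 5, 6, 7}  B5 = {2, 3, 4, 6}
Tree: B1–B2, B1–B3, B3–B4, B1–B5
Every bag has size at most 4, so the width is 4 − 1 = 3 and tw(G) ≤ 3. For the lower bound, the 4 vertices {0, 3, 6, 7} are pairwise adjacent, and any tree decomposition puts a clique entirely inside one bag — forcing width ≥ 3. Hence tw(G) = 3 exactly.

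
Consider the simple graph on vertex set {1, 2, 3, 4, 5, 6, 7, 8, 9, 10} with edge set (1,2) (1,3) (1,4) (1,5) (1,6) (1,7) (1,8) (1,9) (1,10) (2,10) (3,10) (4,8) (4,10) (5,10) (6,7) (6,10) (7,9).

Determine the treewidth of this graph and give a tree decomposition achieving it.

Each bag holds 3 vertices, so the decomposition has width 2, which upper-bounds the treewidth. On the other hand G contains the 3-clique {1, 4, 8}. A clique must lie in a single bag of any decomposition, so no decomposition can have width below 2. Hence tw(G) = 2 exactly.

Treewidth 2.
One such decomposition:
Bags: B1 = {1, 6, 10}  B2 = {1, 5, 10}  B3 = {1, 4, 10}  B4 = {1, 4, 8}  B5 = {1, 6, 7}  B6 = {1, 2, 10}  B7 = {1, 7, 9}  B8 = {1, 3, 10}
Tree: B1–B2, B2–B3, B3–B4, B1–B5, B3–B6, B5–B7, B3–B8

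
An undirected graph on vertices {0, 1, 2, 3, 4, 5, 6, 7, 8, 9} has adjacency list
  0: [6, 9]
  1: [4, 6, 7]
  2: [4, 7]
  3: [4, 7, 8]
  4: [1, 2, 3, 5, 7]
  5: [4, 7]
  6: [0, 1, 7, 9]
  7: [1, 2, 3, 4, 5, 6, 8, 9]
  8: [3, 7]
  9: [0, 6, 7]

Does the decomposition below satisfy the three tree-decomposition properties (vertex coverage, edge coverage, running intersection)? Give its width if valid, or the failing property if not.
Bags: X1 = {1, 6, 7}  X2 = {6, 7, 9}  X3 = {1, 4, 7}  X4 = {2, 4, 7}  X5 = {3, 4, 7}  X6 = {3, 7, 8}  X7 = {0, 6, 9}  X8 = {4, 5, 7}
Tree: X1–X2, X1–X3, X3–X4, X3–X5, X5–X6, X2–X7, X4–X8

Checking the three conditions: (i) the bags cover all of {0, 1, 2, 3, 4, 5, 6, 7, 8, 9}; (ii) for each edge, some bag contains both endpoints; (iii) the bags containing any fixed vertex form a subtree. All hold, so the decomposition is valid with width 3 − 1 = 2.

Yes; width 2.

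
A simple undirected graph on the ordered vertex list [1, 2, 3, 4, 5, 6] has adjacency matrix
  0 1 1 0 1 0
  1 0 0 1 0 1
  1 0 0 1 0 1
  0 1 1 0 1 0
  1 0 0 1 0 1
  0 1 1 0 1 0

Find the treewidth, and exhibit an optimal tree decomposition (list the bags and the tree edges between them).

Treewidth 3.
One optimal decomposition is:
Bags: B1 = {1, 4, 5, 6}  B2 = {1, 3, 4, 6}  B3 = {1, 2, 4, 6}
Tree: B1–B2, B2–B3

Each bag holds 4 vertices, so the decomposition has width 3, which upper-bounds the treewidth. For the lower bound: the 4 vertex sets {4,5}, {1,3}, {6}, {2} are disjoint, each induces a connected subgraph, and every pair is joined by at least one edge of G. Contracting each set to a single vertex therefore yields K_{4} as a minor, and since treewidth is minor-monotone, tw(G) ≥ tw(K_{4}) = 3. Hence tw(G) = 3 exactly.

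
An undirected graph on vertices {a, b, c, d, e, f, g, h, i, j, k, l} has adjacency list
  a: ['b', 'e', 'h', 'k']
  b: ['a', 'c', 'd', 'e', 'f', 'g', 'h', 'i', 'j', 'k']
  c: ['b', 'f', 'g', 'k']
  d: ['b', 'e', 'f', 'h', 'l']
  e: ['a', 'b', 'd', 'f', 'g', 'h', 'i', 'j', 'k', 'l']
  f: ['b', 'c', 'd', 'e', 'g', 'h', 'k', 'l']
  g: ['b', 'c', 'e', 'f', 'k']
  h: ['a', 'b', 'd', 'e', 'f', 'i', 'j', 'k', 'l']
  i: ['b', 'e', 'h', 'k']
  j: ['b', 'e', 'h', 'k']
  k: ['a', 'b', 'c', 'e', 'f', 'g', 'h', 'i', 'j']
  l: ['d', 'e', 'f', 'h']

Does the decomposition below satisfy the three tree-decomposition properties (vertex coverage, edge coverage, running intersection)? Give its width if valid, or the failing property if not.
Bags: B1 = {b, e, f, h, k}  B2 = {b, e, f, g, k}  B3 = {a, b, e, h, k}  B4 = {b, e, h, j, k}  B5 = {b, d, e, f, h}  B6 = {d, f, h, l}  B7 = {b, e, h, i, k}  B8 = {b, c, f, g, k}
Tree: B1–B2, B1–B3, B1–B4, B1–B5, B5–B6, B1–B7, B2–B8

A tree decomposition must satisfy three properties: every vertex lies in some bag; for every edge, both endpoints lie together in some bag; and for every vertex, the bags containing it form a connected subtree. Here edge (e,l) lies in no bag, so the decomposition is invalid.

No — edge (e,l) lies in no bag.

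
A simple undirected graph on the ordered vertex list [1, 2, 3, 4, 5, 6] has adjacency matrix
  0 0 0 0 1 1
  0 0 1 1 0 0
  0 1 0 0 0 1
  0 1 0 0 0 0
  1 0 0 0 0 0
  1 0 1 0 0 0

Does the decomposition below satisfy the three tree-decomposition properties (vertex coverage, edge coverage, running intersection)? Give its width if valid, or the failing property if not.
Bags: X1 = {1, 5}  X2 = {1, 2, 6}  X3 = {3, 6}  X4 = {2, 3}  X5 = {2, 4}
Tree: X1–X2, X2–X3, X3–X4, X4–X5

A tree decomposition must satisfy three properties: every vertex lies in some bag; for every edge, both endpoints lie together in some bag; and for every vertex, the bags containing it form a connected subtree. Here bags containing vertex 2 are not connected in the tree, so the decomposition is invalid.

No — bags containing vertex 2 are not connected in the tree.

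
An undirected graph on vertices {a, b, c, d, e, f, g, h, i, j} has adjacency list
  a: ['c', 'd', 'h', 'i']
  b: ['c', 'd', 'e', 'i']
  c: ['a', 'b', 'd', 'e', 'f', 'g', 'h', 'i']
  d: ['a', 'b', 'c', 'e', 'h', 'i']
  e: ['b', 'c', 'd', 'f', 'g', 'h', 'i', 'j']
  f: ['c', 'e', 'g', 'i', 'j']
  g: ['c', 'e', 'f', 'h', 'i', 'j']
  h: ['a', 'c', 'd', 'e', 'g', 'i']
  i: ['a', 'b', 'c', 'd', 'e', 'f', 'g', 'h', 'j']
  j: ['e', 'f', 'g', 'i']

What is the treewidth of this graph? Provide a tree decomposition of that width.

Treewidth 4.
One optimal decomposition is:
Bags: B1 = {c, d, e, h, i}  B2 = {a, c, d, h, i}  B3 = {b, c, d, e, i}  B4 = {c, e, g, h, i}  B5 = {c, e, f, g, i}  B6 = {e, f, g, i, j}
Tree: B1–B2, B1–B3, B1–B4, B4–B5, B5–B6

Every bag has size at most 5, so the width is 5 − 1 = 4 and tw(G) ≤ 4. For the lower bound, the 5 vertices {e, f, g, i, j} are pairwise adjacent, and any tree decomposition puts a clique entirely inside one bag — forcing width ≥ 4. The upper and lower bounds meet at 4, so that is the treewidth.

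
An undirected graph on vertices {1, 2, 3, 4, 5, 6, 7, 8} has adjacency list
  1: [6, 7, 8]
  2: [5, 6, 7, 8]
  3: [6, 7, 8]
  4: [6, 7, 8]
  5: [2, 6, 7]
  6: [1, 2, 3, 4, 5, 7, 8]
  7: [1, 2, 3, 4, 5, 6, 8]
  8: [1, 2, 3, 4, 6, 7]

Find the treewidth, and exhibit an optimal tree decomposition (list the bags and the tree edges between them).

The largest bag has 4 vertices, giving width 3; this decomposition certifies tw(G) ≤ 3. On the other hand G contains the 4-clique {1, 6, 7, 8}. A clique must lie in a single bag of any decomposition, so no decomposition can have width below 3. Therefore the treewidth is 3.

Treewidth 3.
One optimal decomposition is:
Bags: B1 = {4, 6, 7, 8}  B2 = {2, 6, 7, 8}  B3 = {1, 6, 7, 8}  B4 = {3, 6, 7, 8}  B5 = {2, 5, 6, 7}
Tree: B1–B2, B1–B3, B1–B4, B2–B5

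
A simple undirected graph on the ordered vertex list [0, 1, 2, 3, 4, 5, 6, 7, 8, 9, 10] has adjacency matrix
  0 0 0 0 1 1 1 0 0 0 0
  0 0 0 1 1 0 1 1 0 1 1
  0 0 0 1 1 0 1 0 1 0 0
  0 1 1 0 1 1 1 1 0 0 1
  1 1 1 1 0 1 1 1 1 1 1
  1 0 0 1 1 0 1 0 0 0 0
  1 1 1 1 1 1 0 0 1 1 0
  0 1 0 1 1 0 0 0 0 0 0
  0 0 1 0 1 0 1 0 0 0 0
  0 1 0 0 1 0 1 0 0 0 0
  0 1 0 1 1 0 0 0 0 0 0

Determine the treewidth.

3

A width-3 tree decomposition is:
Bags: B1 = {3, 4, 5, 6}  B2 = {1, 3, 4, 6}  B3 = {2, 3, 4, 6}  B4 = {1, 3, 4, 10}  B5 = {2, 4, 6, 8}  B6 = {1, 4, 6, 9}  B7 = {1, 3, 4, 7}  B8 = {0, 4, 5, 6}
Tree: B1–B2, B2–B3, B2–B4, B3–B5, B2–B6, B4–B7, B1–B8
Every bag has size at most 4, so the width is 4 − 1 = 3 and tw(G) ≤ 3. Conversely, {1, 3, 4, 10} is a clique of size 4, and the vertices of any clique must share a bag in every tree decomposition; so some bag has ≥ 4 vertices and tw(G) ≥ 3. Therefore the treewidth is 3.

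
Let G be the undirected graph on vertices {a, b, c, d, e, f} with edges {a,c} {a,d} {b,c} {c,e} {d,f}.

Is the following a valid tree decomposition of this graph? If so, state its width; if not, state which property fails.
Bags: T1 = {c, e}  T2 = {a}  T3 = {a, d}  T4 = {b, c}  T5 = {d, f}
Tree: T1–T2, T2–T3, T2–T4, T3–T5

A tree decomposition must satisfy three properties: every vertex lies in some bag; for every edge, both endpoints lie together in some bag; and for every vertex, the bags containing it form a connected subtree. Here edge (c,a) lies in no bag, so the decomposition is invalid.

No — edge (c,a) lies in no bag.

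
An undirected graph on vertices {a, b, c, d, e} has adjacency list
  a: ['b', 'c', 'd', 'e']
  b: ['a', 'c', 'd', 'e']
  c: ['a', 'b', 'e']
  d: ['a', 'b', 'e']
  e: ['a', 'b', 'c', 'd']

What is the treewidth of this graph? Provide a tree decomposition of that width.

Treewidth 3.
One such decomposition:
Bags: B1 = {a, b, d, e}  B2 = {a, b, c, e}
Tree: B1–B2

The largest bag has 4 vertices, giving width 3; this decomposition certifies tw(G) ≤ 3. For the lower bound, the 4 vertices {a, b, d, e} are pairwise adjacent, and any tree decomposition puts a clique entirely inside one bag — forcing width ≥ 3. Therefore the treewidth is 3.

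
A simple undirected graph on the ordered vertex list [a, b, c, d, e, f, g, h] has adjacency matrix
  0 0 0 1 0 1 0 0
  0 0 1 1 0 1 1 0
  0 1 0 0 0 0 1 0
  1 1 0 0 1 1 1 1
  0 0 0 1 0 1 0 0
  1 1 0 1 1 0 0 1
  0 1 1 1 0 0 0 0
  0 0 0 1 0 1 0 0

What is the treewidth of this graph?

A width-2 tree decomposition is:
Bags: B1 = {b, d, f}  B2 = {b, d, g}  B3 = {b, c, g}  B4 = {d, e, f}  B5 = {a, d, f}  B6 = {d, f, h}
Tree: B1–B2, B2–B3, B1–B4, B1–B5, B1–B6
Every bag has size at most 3, so the width is 3 − 1 = 2 and tw(G) ≤ 2. For the lower bound, the 3 vertices {b, d, g} are pairwise adjacent, and any tree decomposition puts a clique entirely inside one bag — forcing width ≥ 2. Therefore the treewidth is 2.

2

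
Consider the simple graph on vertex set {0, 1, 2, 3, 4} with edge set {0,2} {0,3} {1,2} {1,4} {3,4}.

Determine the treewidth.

A width-2 tree decomposition is:
Bags: B1 = {1, 2, 4}  B2 = {0, 2, 4}  B3 = {0, 3, 4}
Tree: B1–B2, B2–B3
The largest bag has 3 vertices, giving width 2; this decomposition certifies tw(G) ≤ 2. For the lower bound, G contains the cycle 4–1–2–0–3–4, so G is not a forest; only forests have treewidth ≤ 1, hence tw(G) ≥ 2. Therefore the treewidth is 2.

2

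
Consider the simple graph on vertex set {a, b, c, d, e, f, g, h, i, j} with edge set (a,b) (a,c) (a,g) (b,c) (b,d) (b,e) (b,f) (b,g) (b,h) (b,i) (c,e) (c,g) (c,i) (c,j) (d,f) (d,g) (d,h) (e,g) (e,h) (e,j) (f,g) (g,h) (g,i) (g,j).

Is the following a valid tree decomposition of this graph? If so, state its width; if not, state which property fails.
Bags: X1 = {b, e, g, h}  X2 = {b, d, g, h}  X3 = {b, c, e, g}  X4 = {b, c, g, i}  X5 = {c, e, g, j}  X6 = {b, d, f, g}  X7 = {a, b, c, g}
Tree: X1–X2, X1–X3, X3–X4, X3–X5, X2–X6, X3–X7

Every vertex of G appears in some bag (union = {a, b, c, d, e, f, g, h, i, j}); every edge is covered by a bag; and for each vertex v the set of bags containing v is connected in the bag tree. The decomposition is therefore valid. The largest bag has 4 vertices, so the width is 3.

Yes; width 3.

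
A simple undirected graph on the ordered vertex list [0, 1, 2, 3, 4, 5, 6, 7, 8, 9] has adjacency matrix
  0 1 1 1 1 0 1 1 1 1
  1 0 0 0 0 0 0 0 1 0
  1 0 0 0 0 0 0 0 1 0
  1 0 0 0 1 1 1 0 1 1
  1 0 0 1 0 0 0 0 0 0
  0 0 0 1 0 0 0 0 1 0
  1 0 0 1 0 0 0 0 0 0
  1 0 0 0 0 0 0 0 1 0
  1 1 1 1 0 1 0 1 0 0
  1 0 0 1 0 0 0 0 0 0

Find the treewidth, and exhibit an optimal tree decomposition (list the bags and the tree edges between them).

Treewidth 2.
One optimal decomposition is:
Bags: B1 = {0, 3, 8}  B2 = {0, 1, 8}  B3 = {0, 3, 6}  B4 = {0, 3, 4}  B5 = {0, 7, 8}  B6 = {0, 3, 9}  B7 = {3, 5, 8}  B8 = {0, 2, 8}
Tree: B1–B2, B1–B3, B3–B4, B2–B5, B1–B6, B1–B7, B1–B8

The largest bag has 3 vertices, giving width 2; this decomposition certifies tw(G) ≤ 2. For the lower bound, the 3 vertices {0, 1, 8} are pairwise adjacent, and any tree decomposition puts a clique entirely inside one bag — forcing width ≥ 2. Combining the bounds, tw(G) = 2.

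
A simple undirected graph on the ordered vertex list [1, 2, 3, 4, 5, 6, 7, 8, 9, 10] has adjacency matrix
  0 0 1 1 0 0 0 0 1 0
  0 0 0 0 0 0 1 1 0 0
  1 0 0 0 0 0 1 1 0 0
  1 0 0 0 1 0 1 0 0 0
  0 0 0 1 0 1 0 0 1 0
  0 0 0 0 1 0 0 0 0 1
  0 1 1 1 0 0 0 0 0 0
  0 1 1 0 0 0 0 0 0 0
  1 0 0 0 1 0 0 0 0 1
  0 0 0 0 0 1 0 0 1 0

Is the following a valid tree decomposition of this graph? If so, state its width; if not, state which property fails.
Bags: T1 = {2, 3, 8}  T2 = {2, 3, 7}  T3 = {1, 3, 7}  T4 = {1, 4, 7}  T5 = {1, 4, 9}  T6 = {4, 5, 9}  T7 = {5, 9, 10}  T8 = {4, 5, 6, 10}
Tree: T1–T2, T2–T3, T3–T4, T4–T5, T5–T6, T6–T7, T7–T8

No — bags containing vertex 4 are not connected in the tree.

A tree decomposition must satisfy three properties: every vertex lies in some bag; for every edge, both endpoints lie together in some bag; and for every vertex, the bags containing it form a connected subtree. Here bags containing vertex 4 are not connected in the tree, so the decomposition is invalid.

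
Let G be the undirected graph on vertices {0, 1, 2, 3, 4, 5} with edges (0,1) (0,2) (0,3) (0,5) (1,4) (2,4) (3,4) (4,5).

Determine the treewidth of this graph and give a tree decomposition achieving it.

Every bag has size at most 3, so the width is 3 − 1 = 2 and tw(G) ≤ 2. The edges 4–3–0–5–4 form a cycle, so G is not a tree and its treewidth is at least 2. The upper and lower bounds meet at 2, so that is the treewidth.

Treewidth 2.
Bags: B1 = {0, 3, 4}  B2 = {0, 4, 5}  B3 = {0, 1, 4}  B4 = {0, 2, 4}
Tree: B1–B2, B2–B3, B3–B4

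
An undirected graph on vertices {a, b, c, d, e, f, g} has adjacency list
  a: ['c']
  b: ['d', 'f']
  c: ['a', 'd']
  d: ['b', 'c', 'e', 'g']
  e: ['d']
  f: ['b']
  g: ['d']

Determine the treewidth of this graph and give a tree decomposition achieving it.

Every bag has size at most 2, so the width is 2 − 1 = 1 and tw(G) ≤ 1. G has an edge, so its treewidth is at least 1. Hence tw(G) = 1 exactly.

Treewidth 1.
One such decomposition:
Bags: B1 = {b, d}  B2 = {d, e}  B3 = {c, d}  B4 = {d, g}  B5 = {a, c}  B6 = {b, f}
Tree: B1–B2, B1–B3, B2–B4, B3–B5, B1–B6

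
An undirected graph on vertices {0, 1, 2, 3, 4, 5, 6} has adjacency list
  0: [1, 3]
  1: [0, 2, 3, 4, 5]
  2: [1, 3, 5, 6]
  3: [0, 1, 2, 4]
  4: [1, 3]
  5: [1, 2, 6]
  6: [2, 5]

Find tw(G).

2

A width-2 tree decomposition is:
Bags: B1 = {1, 2, 3}  B2 = {1, 2, 5}  B3 = {2, 5, 6}  B4 = {0, 1, 3}  B5 = {1, 3, 4}
Tree: B1–B2, B2–B3, B1–B4, B1–B5
Every bag has size at most 3, so the width is 3 − 1 = 2 and tw(G) ≤ 2. Conversely, {0, 1, 3} is a clique of size 3, and the vertices of any clique must share a bag in every tree decomposition; so some bag has ≥ 3 vertices and tw(G) ≥ 2. Combining the bounds, tw(G) = 2.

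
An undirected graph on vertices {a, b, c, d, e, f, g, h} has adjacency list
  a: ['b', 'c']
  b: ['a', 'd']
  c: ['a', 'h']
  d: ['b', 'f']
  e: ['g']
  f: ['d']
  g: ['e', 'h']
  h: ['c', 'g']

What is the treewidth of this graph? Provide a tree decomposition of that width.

Treewidth 1.
One such decomposition:
Bags: B1 = {e, g}  B2 = {g, h}  B3 = {c, h}  B4 = {a, c}  B5 = {a, b}  B6 = {b, d}  B7 = {d, f}
Tree: B1–B2, B2–B3, B3–B4, B4–B5, B5–B6, B6–B7

Every bag has size at most 2, so the width is 2 − 1 = 1 and tw(G) ≤ 1. Any graph with an edge has treewidth ≥ 1, and G has the edge e–g. The upper and lower bounds meet at 1, so that is the treewidth.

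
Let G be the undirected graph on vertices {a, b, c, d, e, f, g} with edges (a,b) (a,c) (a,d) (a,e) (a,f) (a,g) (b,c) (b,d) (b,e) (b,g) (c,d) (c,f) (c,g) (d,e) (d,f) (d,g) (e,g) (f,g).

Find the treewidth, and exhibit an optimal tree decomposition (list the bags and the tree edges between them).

The largest bag has 5 vertices, giving width 4; this decomposition certifies tw(G) ≤ 4. Conversely, {a, b, d, e, g} is a clique of size 5, and the vertices of any clique must share a bag in every tree decomposition; so some bag has ≥ 5 vertices and tw(G) ≥ 4. The upper and lower bounds meet at 4, so that is the treewidth.

Treewidth 4.
One such decomposition:
Bags: B1 = {a, c, d, f, g}  B2 = {a, b, c, d, g}  B3 = {a, b, d, e, g}
Tree: B1–B2, B2–B3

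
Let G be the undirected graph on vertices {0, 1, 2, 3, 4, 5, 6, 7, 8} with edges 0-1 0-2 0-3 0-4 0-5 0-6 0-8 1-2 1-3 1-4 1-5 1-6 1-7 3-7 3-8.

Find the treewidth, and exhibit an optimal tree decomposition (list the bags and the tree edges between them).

Treewidth 2.
One optimal decomposition is:
Bags: B1 = {0, 1, 3}  B2 = {0, 3, 8}  B3 = {0, 1, 6}  B4 = {0, 1, 4}  B5 = {0, 1, 5}  B6 = {1, 3, 7}  B7 = {0, 1, 2}
Tree: B1–B2, B1–B3, B1–B4, B3–B5, B1–B6, B3–B7

Every bag has size at most 3, so the width is 3 − 1 = 2 and tw(G) ≤ 2. On the other hand G contains the 3-clique {0, 3, 8}. A clique must lie in a single bag of any decomposition, so no decomposition can have width below 2. The upper and lower bounds meet at 2, so that is the treewidth.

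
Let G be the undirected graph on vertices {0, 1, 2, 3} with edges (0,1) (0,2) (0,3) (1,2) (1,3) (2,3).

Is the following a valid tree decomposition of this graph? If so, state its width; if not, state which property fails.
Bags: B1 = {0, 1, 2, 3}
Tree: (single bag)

Vertex coverage: the bags together contain {0, 1, 2, 3}, the full vertex set. Edge coverage: each edge of G has both endpoints in at least one bag. Running intersection: for every vertex, the bags containing it form a connected subtree. All three properties hold, so this is a valid tree decomposition of width max|bag| − 1 = 3, and hence tw(G) ≤ 3.

Yes; width 3.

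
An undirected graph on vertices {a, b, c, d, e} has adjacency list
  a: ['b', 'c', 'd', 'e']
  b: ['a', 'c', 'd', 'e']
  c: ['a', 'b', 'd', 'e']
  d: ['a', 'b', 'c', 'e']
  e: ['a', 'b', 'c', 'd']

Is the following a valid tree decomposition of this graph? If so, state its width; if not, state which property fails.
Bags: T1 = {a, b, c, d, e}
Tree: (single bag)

Yes; width 4.

Vertex coverage: the bags together contain {a, b, c, d, e}, the full vertex set. Edge coverage: each edge of G has both endpoints in at least one bag. Running intersection: for every vertex, the bags containing it form a connected subtree. All three properties hold, so this is a valid tree decomposition of width max|bag| − 1 = 4, and hence tw(G) ≤ 4.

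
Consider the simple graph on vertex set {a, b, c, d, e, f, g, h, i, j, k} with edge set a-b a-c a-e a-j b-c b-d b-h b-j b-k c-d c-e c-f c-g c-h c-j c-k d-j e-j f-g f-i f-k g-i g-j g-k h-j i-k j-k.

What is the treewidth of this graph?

3

A width-3 tree decomposition is:
Bags: B1 = {b, c, j, k}  B2 = {a, b, c, j}  B3 = {b, c, h, j}  B4 = {b, c, d, j}  B5 = {c, g, j, k}  B6 = {a, c, e, j}  B7 = {c, f, g, k}  B8 = {f, g, i, k}
Tree: B1–B2, B1–B3, B1–B4, B1–B5, B2–B6, B5–B7, B7–B8
Every bag has size at most 4, so the width is 4 − 1 = 3 and tw(G) ≤ 3. Conversely, {c, g, j, k} is a clique of size 4, and the vertices of any clique must share a bag in every tree decomposition; so some bag has ≥ 4 vertices and tw(G) ≥ 3. Hence tw(G) = 3 exactly.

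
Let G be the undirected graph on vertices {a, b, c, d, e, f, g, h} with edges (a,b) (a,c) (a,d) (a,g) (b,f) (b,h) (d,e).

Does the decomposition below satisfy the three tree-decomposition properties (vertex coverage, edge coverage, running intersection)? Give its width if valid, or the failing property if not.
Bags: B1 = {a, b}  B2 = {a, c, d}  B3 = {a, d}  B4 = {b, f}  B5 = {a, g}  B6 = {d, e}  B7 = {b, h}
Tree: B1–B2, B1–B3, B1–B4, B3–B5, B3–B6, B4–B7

No — bags containing vertex d are not connected in the tree.

A tree decomposition must satisfy three properties: every vertex lies in some bag; for every edge, both endpoints lie together in some bag; and for every vertex, the bags containing it form a connected subtree. Here bags containing vertex d are not connected in the tree, so the decomposition is invalid.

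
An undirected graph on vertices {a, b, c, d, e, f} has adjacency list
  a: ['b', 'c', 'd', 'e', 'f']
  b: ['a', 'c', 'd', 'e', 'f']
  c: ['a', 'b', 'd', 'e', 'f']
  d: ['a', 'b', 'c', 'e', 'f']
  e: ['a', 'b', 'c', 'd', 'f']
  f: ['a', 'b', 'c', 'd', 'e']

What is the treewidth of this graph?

A width-5 tree decomposition is:
Bags: B1 = {a, b, c, d, e, f}
Tree: (single bag)
A single bag containing all 6 vertices is trivially a valid decomposition of width 5. For the lower bound, the 6 vertices {a, b, c, d, e, f} are pairwise adjacent, and any tree decomposition puts a clique entirely inside one bag — forcing width ≥ 5. The upper and lower bounds meet at 5, so that is the treewidth.

5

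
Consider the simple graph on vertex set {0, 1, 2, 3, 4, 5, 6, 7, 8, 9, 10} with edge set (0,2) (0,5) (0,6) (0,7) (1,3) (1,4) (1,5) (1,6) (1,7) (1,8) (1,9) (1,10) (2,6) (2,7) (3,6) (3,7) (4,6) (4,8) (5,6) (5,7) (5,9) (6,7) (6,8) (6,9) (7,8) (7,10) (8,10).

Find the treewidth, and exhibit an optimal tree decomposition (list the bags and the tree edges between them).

Treewidth 3.
One such decomposition:
Bags: B1 = {1, 5, 6, 7}  B2 = {0, 5, 6, 7}  B3 = {1, 5, 6, 9}  B4 = {1, 6, 7, 8}  B5 = {1, 3, 6, 7}  B6 = {1, 7, 8, 10}  B7 = {1, 4, 6, 8}  B8 = {0, 2, 6, 7}
Tree: B1–B2, B1–B3, B1–B4, B1–B5, B4–B6, B4–B7, B2–B8

The largest bag has 4 vertices, giving width 3; this decomposition certifies tw(G) ≤ 3. On the other hand G contains the 4-clique {1, 7, 8, 10}. A clique must lie in a single bag of any decomposition, so no decomposition can have width below 3. Combining the bounds, tw(G) = 3.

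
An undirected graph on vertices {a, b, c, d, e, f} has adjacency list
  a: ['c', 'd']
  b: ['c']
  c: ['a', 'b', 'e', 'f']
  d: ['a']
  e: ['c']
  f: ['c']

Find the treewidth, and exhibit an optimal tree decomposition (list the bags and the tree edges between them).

Each bag holds 2 vertices, so the decomposition has width 1, which upper-bounds the treewidth. Any graph with an edge has treewidth ≥ 1, and G has the edge b–c. Therefore the treewidth is 1.

Treewidth 1.
Bags: B1 = {b, c}  B2 = {c, e}  B3 = {a, c}  B4 = {c, f}  B5 = {a, d}
Tree: B1–B2, B1–B3, B1–B4, B3–B5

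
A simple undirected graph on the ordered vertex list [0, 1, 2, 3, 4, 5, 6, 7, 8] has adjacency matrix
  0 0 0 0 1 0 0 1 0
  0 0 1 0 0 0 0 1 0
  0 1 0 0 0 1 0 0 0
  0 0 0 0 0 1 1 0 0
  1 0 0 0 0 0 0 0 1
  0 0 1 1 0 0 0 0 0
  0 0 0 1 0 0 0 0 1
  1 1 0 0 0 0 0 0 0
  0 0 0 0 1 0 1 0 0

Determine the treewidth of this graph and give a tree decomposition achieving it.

Every bag has size at most 3, so the width is 3 − 1 = 2 and tw(G) ≤ 2. Since 8–6–3–5–2–1–7–0–4–8 is a cycle in G, G is not acyclic. Forests are exactly the graphs of treewidth ≤ 1, so tw(G) ≥ 2. Therefore the treewidth is 2.

Treewidth 2.
One optimal decomposition is:
Bags: B1 = {3, 6, 8}  B2 = {3, 5, 8}  B3 = {2, 5, 8}  B4 = {1, 2, 8}  B5 = {1, 7, 8}  B6 = {0, 7, 8}  B7 = {0, 4, 8}
Tree: B1–B2, B2–B3, B3–B4, B4–B5, B5–B6, B6–B7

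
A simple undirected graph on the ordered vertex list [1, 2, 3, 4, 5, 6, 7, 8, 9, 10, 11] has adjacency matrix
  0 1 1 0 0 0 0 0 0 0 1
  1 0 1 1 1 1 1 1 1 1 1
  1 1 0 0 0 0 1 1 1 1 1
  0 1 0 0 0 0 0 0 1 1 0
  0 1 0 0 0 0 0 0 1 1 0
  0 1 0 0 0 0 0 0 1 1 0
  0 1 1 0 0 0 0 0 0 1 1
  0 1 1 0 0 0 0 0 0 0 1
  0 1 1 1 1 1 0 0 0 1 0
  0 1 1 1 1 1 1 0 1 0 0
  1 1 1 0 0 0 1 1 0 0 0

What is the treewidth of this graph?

3

A width-3 tree decomposition is:
Bags: B1 = {2, 3, 7, 10}  B2 = {2, 3, 9, 10}  B3 = {2, 4, 9, 10}  B4 = {2, 3, 7, 11}  B5 = {1, 2, 3, 11}  B6 = {2, 6, 9, 10}  B7 = {2, 5, 9, 10}  B8 = {2, 3, 8, 11}
Tree: B1–B2, B2–B3, B1–B4, B4–B5, B2–B6, B6–B7, B4–B8
Each bag holds 4 vertices, so the decomposition has width 3, which upper-bounds the treewidth. Conversely, {2, 3, 9, 10} is a clique of size 4, and the vertices of any clique must share a bag in every tree decomposition; so some bag has ≥ 4 vertices and tw(G) ≥ 3. Combining the bounds, tw(G) = 3.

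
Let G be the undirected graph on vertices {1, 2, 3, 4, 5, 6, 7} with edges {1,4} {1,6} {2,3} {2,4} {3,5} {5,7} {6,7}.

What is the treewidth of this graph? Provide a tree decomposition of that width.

Every bag has size at most 3, so the width is 3 − 1 = 2 and tw(G) ≤ 2. Since 7–5–3–2–4–1–6–7 is a cycle in G, G is not acyclic. Forests are exactly the graphs of treewidth ≤ 1, so tw(G) ≥ 2. Hence tw(G) = 2 exactly.

Treewidth 2.
One optimal decomposition is:
Bags: B1 = {3, 5, 7}  B2 = {2, 3, 7}  B3 = {2, 4, 7}  B4 = {1, 4, 7}  B5 = {1, 6, 7}
Tree: B1–B2, B2–B3, B3–B4, B4–B5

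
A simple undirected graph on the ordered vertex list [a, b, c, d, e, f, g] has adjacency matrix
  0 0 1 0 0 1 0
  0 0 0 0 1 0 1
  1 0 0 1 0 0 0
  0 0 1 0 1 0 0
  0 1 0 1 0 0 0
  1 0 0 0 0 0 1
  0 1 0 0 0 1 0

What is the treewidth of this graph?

2

A width-2 tree decomposition is:
Bags: B1 = {b, f, g}  B2 = {b, e, f}  B3 = {d, e, f}  B4 = {c, d, f}  B5 = {a, c, f}
Tree: B1–B2, B2–B3, B3–B4, B4–B5
The largest bag has 3 vertices, giving width 2; this decomposition certifies tw(G) ≤ 2. The edges f–g–b–e–d–c–a–f form a cycle, so G is not a tree and its treewidth is at least 2. Hence tw(G) = 2 exactly.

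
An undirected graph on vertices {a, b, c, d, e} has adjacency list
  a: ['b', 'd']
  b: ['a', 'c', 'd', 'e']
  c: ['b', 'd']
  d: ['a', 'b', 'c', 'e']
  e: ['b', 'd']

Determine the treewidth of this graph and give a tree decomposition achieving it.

Each bag holds 3 vertices, so the decomposition has width 2, which upper-bounds the treewidth. Conversely, {b, d, e} is a clique of size 3, and the vertices of any clique must share a bag in every tree decomposition; so some bag has ≥ 3 vertices and tw(G) ≥ 2. Combining the bounds, tw(G) = 2.

Treewidth 2.
One such decomposition:
Bags: B1 = {a, b, d}  B2 = {b, d, e}  B3 = {b, c, d}
Tree: B1–B2, B2–B3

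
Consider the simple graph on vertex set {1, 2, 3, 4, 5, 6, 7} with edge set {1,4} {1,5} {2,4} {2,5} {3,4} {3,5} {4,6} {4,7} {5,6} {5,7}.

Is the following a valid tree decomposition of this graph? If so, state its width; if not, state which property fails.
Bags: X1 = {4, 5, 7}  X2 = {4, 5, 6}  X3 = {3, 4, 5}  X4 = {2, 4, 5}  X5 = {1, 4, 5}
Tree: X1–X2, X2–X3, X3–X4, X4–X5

Every vertex of G appears in some bag (union = {1, 2, 3, 4, 5, 6, 7}); every edge is covered by a bag; and for each vertex v the set of bags containing v is connected in the bag tree. The decomposition is therefore valid. The largest bag has 3 vertices, so the width is 2.

Yes; width 2.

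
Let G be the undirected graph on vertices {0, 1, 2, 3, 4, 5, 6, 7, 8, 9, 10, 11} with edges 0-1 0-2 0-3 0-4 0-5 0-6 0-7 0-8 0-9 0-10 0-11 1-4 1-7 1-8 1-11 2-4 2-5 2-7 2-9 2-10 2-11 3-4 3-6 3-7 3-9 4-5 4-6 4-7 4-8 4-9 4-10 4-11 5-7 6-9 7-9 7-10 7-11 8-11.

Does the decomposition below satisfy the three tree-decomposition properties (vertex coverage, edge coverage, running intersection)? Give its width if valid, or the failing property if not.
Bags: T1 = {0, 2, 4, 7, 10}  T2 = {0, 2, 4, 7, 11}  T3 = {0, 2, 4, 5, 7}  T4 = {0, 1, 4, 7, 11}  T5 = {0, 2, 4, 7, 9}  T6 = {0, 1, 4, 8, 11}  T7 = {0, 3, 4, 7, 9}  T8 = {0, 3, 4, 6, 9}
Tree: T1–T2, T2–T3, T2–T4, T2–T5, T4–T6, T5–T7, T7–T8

Yes; width 4.

Every vertex of G appears in some bag (union = {0, 1, 2, 3, 4, 5, 6, 7, 8, 9, 10, 11}); every edge is covered by a bag; and for each vertex v the set of bags containing v is connected in the bag tree. The decomposition is therefore valid. The largest bag has 5 vertices, so the width is 4.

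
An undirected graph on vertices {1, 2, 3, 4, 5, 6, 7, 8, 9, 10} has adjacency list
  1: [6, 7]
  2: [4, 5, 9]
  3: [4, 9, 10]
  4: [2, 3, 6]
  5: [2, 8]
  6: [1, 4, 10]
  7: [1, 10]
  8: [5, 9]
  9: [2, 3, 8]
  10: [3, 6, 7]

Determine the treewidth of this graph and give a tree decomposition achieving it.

Treewidth 2.
Bags: B1 = {2, 5, 8}  B2 = {2, 8, 9}  B3 = {2, 4, 9}  B4 = {3, 4, 9}  B5 = {3, 4, 6}  B6 = {3, 6, 10}  B7 = {1, 6, 10}  B8 = {1, 7, 10}
Tree: B1–B2, B2–B3, B3–B4, B4–B5, B5–B6, B6–B7, B7–B8

The largest bag has 3 vertices, giving width 2; this decomposition certifies tw(G) ≤ 2. For the lower bound, G contains the cycle 5–8–9–2–5, so G is not a forest; only forests have treewidth ≤ 1, hence tw(G) ≥ 2. Hence tw(G) = 2 exactly.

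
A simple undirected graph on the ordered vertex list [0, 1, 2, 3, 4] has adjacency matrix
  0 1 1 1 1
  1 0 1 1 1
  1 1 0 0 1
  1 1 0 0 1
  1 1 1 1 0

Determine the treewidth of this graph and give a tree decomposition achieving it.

Treewidth 3.
Bags: B1 = {0, 1, 2, 4}  B2 = {0, 1, 3, 4}
Tree: B1–B2

Every bag has size at most 4, so the width is 4 − 1 = 3 and tw(G) ≤ 3. For the lower bound, the 4 vertices {0, 1, 2, 4} are pairwise adjacent, and any tree decomposition puts a clique entirely inside one bag — forcing width ≥ 3. Hence tw(G) = 3 exactly.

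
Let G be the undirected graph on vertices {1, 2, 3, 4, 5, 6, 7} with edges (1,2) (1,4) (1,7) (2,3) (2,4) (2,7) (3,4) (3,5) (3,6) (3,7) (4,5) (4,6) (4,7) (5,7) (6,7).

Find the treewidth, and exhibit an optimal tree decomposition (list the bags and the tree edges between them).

The largest bag has 4 vertices, giving width 3; this decomposition certifies tw(G) ≤ 3. For the lower bound, the 4 vertices {1, 2, 4, 7} are pairwise adjacent, and any tree decomposition puts a clique entirely inside one bag — forcing width ≥ 3. Hence tw(G) = 3 exactly.

Treewidth 3.
One such decomposition:
Bags: B1 = {2, 3, 4, 7}  B2 = {1, 2, 4, 7}  B3 = {3, 4, 6, 7}  B4 = {3, 4, 5, 7}
Tree: B1–B2, B1–B3, B1–B4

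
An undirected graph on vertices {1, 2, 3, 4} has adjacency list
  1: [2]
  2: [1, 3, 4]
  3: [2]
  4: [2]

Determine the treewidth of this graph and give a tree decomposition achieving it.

Treewidth 1.
One optimal decomposition is:
Bags: B1 = {2, 3}  B2 = {2, 4}  B3 = {1, 2}
Tree: B1–B2, B1–B3

Each bag holds 2 vertices, so the decomposition has width 1, which upper-bounds the treewidth. Any graph with an edge has treewidth ≥ 1, and G has the edge 3–2. The upper and lower bounds meet at 1, so that is the treewidth.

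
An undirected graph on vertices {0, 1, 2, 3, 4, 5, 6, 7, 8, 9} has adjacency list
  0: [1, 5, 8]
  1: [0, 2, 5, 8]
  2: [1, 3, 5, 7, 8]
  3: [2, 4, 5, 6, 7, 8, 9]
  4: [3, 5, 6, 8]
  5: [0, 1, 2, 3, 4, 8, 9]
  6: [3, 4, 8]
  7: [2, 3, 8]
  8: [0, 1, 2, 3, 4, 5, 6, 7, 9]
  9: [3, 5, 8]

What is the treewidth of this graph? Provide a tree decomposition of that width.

Treewidth 3.
One such decomposition:
Bags: B1 = {3, 4, 5, 8}  B2 = {3, 5, 8, 9}  B3 = {2, 3, 5, 8}  B4 = {3, 4, 6, 8}  B5 = {1, 2, 5, 8}  B6 = {0, 1, 5, 8}  B7 = {2, 3, 7, 8}
Tree: B1–B2, B2–B3, B1–B4, B3–B5, B5–B6, B3–B7

The largest bag has 4 vertices, giving width 3; this decomposition certifies tw(G) ≤ 3. On the other hand G contains the 4-clique {0, 1, 5, 8}. A clique must lie in a single bag of any decomposition, so no decomposition can have width below 3. Hence tw(G) = 3 exactly.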